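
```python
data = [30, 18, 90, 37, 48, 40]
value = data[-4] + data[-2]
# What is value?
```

data has length 6. Negative index -4 maps to positive index 6 + (-4) = 2. data[2] = 90.
data has length 6. Negative index -2 maps to positive index 6 + (-2) = 4. data[4] = 48.
Sum: 90 + 48 = 138.

138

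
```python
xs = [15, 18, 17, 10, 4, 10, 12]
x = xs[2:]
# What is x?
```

xs has length 7. The slice xs[2:] selects indices [2, 3, 4, 5, 6] (2->17, 3->10, 4->4, 5->10, 6->12), giving [17, 10, 4, 10, 12].

[17, 10, 4, 10, 12]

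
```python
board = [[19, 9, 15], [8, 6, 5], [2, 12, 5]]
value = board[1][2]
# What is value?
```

board[1] = [8, 6, 5]. Taking column 2 of that row yields 5.

5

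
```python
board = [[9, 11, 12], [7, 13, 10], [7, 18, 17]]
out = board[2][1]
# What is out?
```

board[2] = [7, 18, 17]. Taking column 1 of that row yields 18.

18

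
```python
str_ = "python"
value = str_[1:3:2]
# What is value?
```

str_ has length 6. The slice str_[1:3:2] selects indices [1] (1->'y'), giving 'y'.

'y'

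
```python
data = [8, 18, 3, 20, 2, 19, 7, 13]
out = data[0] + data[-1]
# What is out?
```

data has length 8. data[0] = 8.
data has length 8. Negative index -1 maps to positive index 8 + (-1) = 7. data[7] = 13.
Sum: 8 + 13 = 21.

21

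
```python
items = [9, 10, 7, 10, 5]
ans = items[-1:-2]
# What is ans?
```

items has length 5. The slice items[-1:-2] resolves to an empty index range, so the result is [].

[]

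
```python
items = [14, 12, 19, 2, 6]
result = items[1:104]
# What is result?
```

items has length 5. The slice items[1:104] selects indices [1, 2, 3, 4] (1->12, 2->19, 3->2, 4->6), giving [12, 19, 2, 6].

[12, 19, 2, 6]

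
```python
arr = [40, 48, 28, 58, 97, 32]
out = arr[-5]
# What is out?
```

arr has length 6. Negative index -5 maps to positive index 6 + (-5) = 1. arr[1] = 48.

48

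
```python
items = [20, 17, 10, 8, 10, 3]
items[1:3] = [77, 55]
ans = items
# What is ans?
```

items starts as [20, 17, 10, 8, 10, 3] (length 6). The slice items[1:3] covers indices [1, 2] with values [17, 10]. Replacing that slice with [77, 55] (same length) produces [20, 77, 55, 8, 10, 3].

[20, 77, 55, 8, 10, 3]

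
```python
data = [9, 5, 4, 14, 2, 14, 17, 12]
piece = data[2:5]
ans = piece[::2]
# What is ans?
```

data has length 8. The slice data[2:5] selects indices [2, 3, 4] (2->4, 3->14, 4->2), giving [4, 14, 2]. So piece = [4, 14, 2]. piece has length 3. The slice piece[::2] selects indices [0, 2] (0->4, 2->2), giving [4, 2].

[4, 2]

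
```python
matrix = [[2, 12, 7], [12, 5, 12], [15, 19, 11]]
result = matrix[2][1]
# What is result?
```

matrix[2] = [15, 19, 11]. Taking column 1 of that row yields 19.

19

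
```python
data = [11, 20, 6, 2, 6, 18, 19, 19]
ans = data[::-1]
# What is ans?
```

data has length 8. The slice data[::-1] selects indices [7, 6, 5, 4, 3, 2, 1, 0] (7->19, 6->19, 5->18, 4->6, 3->2, 2->6, 1->20, 0->11), giving [19, 19, 18, 6, 2, 6, 20, 11].

[19, 19, 18, 6, 2, 6, 20, 11]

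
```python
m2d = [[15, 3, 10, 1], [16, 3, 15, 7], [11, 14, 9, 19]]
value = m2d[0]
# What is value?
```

m2d has 3 rows. Row 0 is [15, 3, 10, 1].

[15, 3, 10, 1]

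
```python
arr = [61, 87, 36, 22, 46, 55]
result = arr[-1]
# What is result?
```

arr has length 6. Negative index -1 maps to positive index 6 + (-1) = 5. arr[5] = 55.

55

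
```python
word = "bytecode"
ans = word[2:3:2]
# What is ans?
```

word has length 8. The slice word[2:3:2] selects indices [2] (2->'t'), giving 't'.

't'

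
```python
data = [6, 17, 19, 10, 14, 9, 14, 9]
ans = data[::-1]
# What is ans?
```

data has length 8. The slice data[::-1] selects indices [7, 6, 5, 4, 3, 2, 1, 0] (7->9, 6->14, 5->9, 4->14, 3->10, 2->19, 1->17, 0->6), giving [9, 14, 9, 14, 10, 19, 17, 6].

[9, 14, 9, 14, 10, 19, 17, 6]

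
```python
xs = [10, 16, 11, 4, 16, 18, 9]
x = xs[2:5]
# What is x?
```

xs has length 7. The slice xs[2:5] selects indices [2, 3, 4] (2->11, 3->4, 4->16), giving [11, 4, 16].

[11, 4, 16]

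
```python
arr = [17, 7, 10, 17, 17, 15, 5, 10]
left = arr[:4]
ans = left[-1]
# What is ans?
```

arr has length 8. The slice arr[:4] selects indices [0, 1, 2, 3] (0->17, 1->7, 2->10, 3->17), giving [17, 7, 10, 17]. So left = [17, 7, 10, 17]. Then left[-1] = 17.

17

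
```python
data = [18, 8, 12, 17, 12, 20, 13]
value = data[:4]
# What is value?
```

data has length 7. The slice data[:4] selects indices [0, 1, 2, 3] (0->18, 1->8, 2->12, 3->17), giving [18, 8, 12, 17].

[18, 8, 12, 17]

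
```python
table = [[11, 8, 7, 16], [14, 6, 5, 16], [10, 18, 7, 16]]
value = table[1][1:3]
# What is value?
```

table[1] = [14, 6, 5, 16]. table[1] has length 4. The slice table[1][1:3] selects indices [1, 2] (1->6, 2->5), giving [6, 5].

[6, 5]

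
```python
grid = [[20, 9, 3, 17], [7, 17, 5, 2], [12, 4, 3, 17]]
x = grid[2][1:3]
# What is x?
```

grid[2] = [12, 4, 3, 17]. grid[2] has length 4. The slice grid[2][1:3] selects indices [1, 2] (1->4, 2->3), giving [4, 3].

[4, 3]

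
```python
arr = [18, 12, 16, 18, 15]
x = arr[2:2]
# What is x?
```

arr has length 5. The slice arr[2:2] resolves to an empty index range, so the result is [].

[]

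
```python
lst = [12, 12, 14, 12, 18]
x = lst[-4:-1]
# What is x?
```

lst has length 5. The slice lst[-4:-1] selects indices [1, 2, 3] (1->12, 2->14, 3->12), giving [12, 14, 12].

[12, 14, 12]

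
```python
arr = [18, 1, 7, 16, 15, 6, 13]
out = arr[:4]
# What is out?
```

arr has length 7. The slice arr[:4] selects indices [0, 1, 2, 3] (0->18, 1->1, 2->7, 3->16), giving [18, 1, 7, 16].

[18, 1, 7, 16]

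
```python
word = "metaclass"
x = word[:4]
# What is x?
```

word has length 9. The slice word[:4] selects indices [0, 1, 2, 3] (0->'m', 1->'e', 2->'t', 3->'a'), giving 'meta'.

'meta'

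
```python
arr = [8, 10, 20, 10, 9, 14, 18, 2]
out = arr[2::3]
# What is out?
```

arr has length 8. The slice arr[2::3] selects indices [2, 5] (2->20, 5->14), giving [20, 14].

[20, 14]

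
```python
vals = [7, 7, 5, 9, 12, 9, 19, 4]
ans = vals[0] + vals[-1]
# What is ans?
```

vals has length 8. vals[0] = 7.
vals has length 8. Negative index -1 maps to positive index 8 + (-1) = 7. vals[7] = 4.
Sum: 7 + 4 = 11.

11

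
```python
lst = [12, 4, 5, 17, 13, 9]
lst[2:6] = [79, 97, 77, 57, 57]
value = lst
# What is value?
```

lst starts as [12, 4, 5, 17, 13, 9] (length 6). The slice lst[2:6] covers indices [2, 3, 4, 5] with values [5, 17, 13, 9]. Replacing that slice with [79, 97, 77, 57, 57] (different length) produces [12, 4, 79, 97, 77, 57, 57].

[12, 4, 79, 97, 77, 57, 57]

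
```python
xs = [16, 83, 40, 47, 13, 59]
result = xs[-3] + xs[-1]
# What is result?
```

xs has length 6. Negative index -3 maps to positive index 6 + (-3) = 3. xs[3] = 47.
xs has length 6. Negative index -1 maps to positive index 6 + (-1) = 5. xs[5] = 59.
Sum: 47 + 59 = 106.

106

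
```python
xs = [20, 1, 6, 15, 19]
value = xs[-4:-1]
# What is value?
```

xs has length 5. The slice xs[-4:-1] selects indices [1, 2, 3] (1->1, 2->6, 3->15), giving [1, 6, 15].

[1, 6, 15]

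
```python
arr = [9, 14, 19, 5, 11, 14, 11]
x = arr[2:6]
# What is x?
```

arr has length 7. The slice arr[2:6] selects indices [2, 3, 4, 5] (2->19, 3->5, 4->11, 5->14), giving [19, 5, 11, 14].

[19, 5, 11, 14]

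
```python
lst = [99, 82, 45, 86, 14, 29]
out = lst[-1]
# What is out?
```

lst has length 6. Negative index -1 maps to positive index 6 + (-1) = 5. lst[5] = 29.

29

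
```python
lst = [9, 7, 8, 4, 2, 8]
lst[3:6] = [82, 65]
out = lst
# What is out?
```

lst starts as [9, 7, 8, 4, 2, 8] (length 6). The slice lst[3:6] covers indices [3, 4, 5] with values [4, 2, 8]. Replacing that slice with [82, 65] (different length) produces [9, 7, 8, 82, 65].

[9, 7, 8, 82, 65]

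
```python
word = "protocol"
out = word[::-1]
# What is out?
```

word has length 8. The slice word[::-1] selects indices [7, 6, 5, 4, 3, 2, 1, 0] (7->'l', 6->'o', 5->'c', 4->'o', 3->'t', 2->'o', 1->'r', 0->'p'), giving 'locotorp'.

'locotorp'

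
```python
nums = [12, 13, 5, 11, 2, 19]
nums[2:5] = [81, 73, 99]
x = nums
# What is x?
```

nums starts as [12, 13, 5, 11, 2, 19] (length 6). The slice nums[2:5] covers indices [2, 3, 4] with values [5, 11, 2]. Replacing that slice with [81, 73, 99] (same length) produces [12, 13, 81, 73, 99, 19].

[12, 13, 81, 73, 99, 19]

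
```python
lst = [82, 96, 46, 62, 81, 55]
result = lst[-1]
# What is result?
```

lst has length 6. Negative index -1 maps to positive index 6 + (-1) = 5. lst[5] = 55.

55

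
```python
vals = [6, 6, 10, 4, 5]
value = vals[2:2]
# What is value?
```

vals has length 5. The slice vals[2:2] resolves to an empty index range, so the result is [].

[]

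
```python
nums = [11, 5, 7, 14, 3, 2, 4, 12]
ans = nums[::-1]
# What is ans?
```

nums has length 8. The slice nums[::-1] selects indices [7, 6, 5, 4, 3, 2, 1, 0] (7->12, 6->4, 5->2, 4->3, 3->14, 2->7, 1->5, 0->11), giving [12, 4, 2, 3, 14, 7, 5, 11].

[12, 4, 2, 3, 14, 7, 5, 11]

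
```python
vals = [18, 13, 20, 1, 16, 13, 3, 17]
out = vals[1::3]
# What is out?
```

vals has length 8. The slice vals[1::3] selects indices [1, 4, 7] (1->13, 4->16, 7->17), giving [13, 16, 17].

[13, 16, 17]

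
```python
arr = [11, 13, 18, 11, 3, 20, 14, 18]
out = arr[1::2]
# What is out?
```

arr has length 8. The slice arr[1::2] selects indices [1, 3, 5, 7] (1->13, 3->11, 5->20, 7->18), giving [13, 11, 20, 18].

[13, 11, 20, 18]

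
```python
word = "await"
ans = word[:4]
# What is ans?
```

word has length 5. The slice word[:4] selects indices [0, 1, 2, 3] (0->'a', 1->'w', 2->'a', 3->'i'), giving 'awai'.

'awai'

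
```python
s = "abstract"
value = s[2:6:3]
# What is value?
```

s has length 8. The slice s[2:6:3] selects indices [2, 5] (2->'s', 5->'a'), giving 'sa'.

'sa'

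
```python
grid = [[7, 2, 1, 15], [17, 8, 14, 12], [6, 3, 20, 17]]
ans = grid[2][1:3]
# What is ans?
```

grid[2] = [6, 3, 20, 17]. grid[2] has length 4. The slice grid[2][1:3] selects indices [1, 2] (1->3, 2->20), giving [3, 20].

[3, 20]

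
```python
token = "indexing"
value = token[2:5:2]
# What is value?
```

token has length 8. The slice token[2:5:2] selects indices [2, 4] (2->'d', 4->'x'), giving 'dx'.

'dx'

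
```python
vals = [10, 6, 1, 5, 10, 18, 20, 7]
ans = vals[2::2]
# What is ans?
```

vals has length 8. The slice vals[2::2] selects indices [2, 4, 6] (2->1, 4->10, 6->20), giving [1, 10, 20].

[1, 10, 20]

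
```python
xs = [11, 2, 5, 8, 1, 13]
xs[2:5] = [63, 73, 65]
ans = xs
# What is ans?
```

xs starts as [11, 2, 5, 8, 1, 13] (length 6). The slice xs[2:5] covers indices [2, 3, 4] with values [5, 8, 1]. Replacing that slice with [63, 73, 65] (same length) produces [11, 2, 63, 73, 65, 13].

[11, 2, 63, 73, 65, 13]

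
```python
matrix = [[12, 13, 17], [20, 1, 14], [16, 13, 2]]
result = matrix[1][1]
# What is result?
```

matrix[1] = [20, 1, 14]. Taking column 1 of that row yields 1.

1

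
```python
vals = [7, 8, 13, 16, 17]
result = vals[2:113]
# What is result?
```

vals has length 5. The slice vals[2:113] selects indices [2, 3, 4] (2->13, 3->16, 4->17), giving [13, 16, 17].

[13, 16, 17]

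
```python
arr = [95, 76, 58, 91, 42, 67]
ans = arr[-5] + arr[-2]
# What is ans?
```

arr has length 6. Negative index -5 maps to positive index 6 + (-5) = 1. arr[1] = 76.
arr has length 6. Negative index -2 maps to positive index 6 + (-2) = 4. arr[4] = 42.
Sum: 76 + 42 = 118.

118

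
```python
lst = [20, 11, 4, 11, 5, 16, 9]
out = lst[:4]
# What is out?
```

lst has length 7. The slice lst[:4] selects indices [0, 1, 2, 3] (0->20, 1->11, 2->4, 3->11), giving [20, 11, 4, 11].

[20, 11, 4, 11]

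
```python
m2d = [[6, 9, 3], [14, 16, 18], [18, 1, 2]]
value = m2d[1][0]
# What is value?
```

m2d[1] = [14, 16, 18]. Taking column 0 of that row yields 14.

14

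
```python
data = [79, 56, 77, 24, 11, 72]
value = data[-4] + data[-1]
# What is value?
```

data has length 6. Negative index -4 maps to positive index 6 + (-4) = 2. data[2] = 77.
data has length 6. Negative index -1 maps to positive index 6 + (-1) = 5. data[5] = 72.
Sum: 77 + 72 = 149.

149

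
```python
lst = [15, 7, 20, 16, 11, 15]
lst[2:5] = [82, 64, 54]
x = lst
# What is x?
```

lst starts as [15, 7, 20, 16, 11, 15] (length 6). The slice lst[2:5] covers indices [2, 3, 4] with values [20, 16, 11]. Replacing that slice with [82, 64, 54] (same length) produces [15, 7, 82, 64, 54, 15].

[15, 7, 82, 64, 54, 15]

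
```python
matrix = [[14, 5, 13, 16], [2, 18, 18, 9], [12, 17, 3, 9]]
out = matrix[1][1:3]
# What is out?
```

matrix[1] = [2, 18, 18, 9]. matrix[1] has length 4. The slice matrix[1][1:3] selects indices [1, 2] (1->18, 2->18), giving [18, 18].

[18, 18]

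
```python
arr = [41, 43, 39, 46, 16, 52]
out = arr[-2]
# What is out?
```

arr has length 6. Negative index -2 maps to positive index 6 + (-2) = 4. arr[4] = 16.

16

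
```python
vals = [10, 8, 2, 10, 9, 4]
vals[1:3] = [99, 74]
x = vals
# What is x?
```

vals starts as [10, 8, 2, 10, 9, 4] (length 6). The slice vals[1:3] covers indices [1, 2] with values [8, 2]. Replacing that slice with [99, 74] (same length) produces [10, 99, 74, 10, 9, 4].

[10, 99, 74, 10, 9, 4]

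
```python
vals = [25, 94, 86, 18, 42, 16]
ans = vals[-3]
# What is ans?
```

vals has length 6. Negative index -3 maps to positive index 6 + (-3) = 3. vals[3] = 18.

18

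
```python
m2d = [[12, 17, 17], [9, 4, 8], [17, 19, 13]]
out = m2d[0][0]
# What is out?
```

m2d[0] = [12, 17, 17]. Taking column 0 of that row yields 12.

12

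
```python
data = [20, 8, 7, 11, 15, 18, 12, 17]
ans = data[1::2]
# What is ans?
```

data has length 8. The slice data[1::2] selects indices [1, 3, 5, 7] (1->8, 3->11, 5->18, 7->17), giving [8, 11, 18, 17].

[8, 11, 18, 17]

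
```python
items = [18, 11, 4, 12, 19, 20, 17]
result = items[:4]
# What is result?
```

items has length 7. The slice items[:4] selects indices [0, 1, 2, 3] (0->18, 1->11, 2->4, 3->12), giving [18, 11, 4, 12].

[18, 11, 4, 12]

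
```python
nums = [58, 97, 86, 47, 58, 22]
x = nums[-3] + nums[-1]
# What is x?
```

nums has length 6. Negative index -3 maps to positive index 6 + (-3) = 3. nums[3] = 47.
nums has length 6. Negative index -1 maps to positive index 6 + (-1) = 5. nums[5] = 22.
Sum: 47 + 22 = 69.

69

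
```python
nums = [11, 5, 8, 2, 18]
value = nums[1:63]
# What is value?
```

nums has length 5. The slice nums[1:63] selects indices [1, 2, 3, 4] (1->5, 2->8, 3->2, 4->18), giving [5, 8, 2, 18].

[5, 8, 2, 18]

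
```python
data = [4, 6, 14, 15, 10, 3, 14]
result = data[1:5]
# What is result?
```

data has length 7. The slice data[1:5] selects indices [1, 2, 3, 4] (1->6, 2->14, 3->15, 4->10), giving [6, 14, 15, 10].

[6, 14, 15, 10]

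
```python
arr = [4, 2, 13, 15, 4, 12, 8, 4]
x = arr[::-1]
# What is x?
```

arr has length 8. The slice arr[::-1] selects indices [7, 6, 5, 4, 3, 2, 1, 0] (7->4, 6->8, 5->12, 4->4, 3->15, 2->13, 1->2, 0->4), giving [4, 8, 12, 4, 15, 13, 2, 4].

[4, 8, 12, 4, 15, 13, 2, 4]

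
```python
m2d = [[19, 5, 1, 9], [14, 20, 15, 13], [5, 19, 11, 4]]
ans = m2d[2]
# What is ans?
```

m2d has 3 rows. Row 2 is [5, 19, 11, 4].

[5, 19, 11, 4]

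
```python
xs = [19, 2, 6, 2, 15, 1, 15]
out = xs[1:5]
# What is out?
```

xs has length 7. The slice xs[1:5] selects indices [1, 2, 3, 4] (1->2, 2->6, 3->2, 4->15), giving [2, 6, 2, 15].

[2, 6, 2, 15]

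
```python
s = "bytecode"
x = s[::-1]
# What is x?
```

s has length 8. The slice s[::-1] selects indices [7, 6, 5, 4, 3, 2, 1, 0] (7->'e', 6->'d', 5->'o', 4->'c', 3->'e', 2->'t', 1->'y', 0->'b'), giving 'edocetyb'.

'edocetyb'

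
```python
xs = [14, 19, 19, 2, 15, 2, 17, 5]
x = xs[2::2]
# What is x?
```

xs has length 8. The slice xs[2::2] selects indices [2, 4, 6] (2->19, 4->15, 6->17), giving [19, 15, 17].

[19, 15, 17]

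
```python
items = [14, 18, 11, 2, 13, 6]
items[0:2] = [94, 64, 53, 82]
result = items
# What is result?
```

items starts as [14, 18, 11, 2, 13, 6] (length 6). The slice items[0:2] covers indices [0, 1] with values [14, 18]. Replacing that slice with [94, 64, 53, 82] (different length) produces [94, 64, 53, 82, 11, 2, 13, 6].

[94, 64, 53, 82, 11, 2, 13, 6]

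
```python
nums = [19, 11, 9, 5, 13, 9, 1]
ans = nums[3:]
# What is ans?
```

nums has length 7. The slice nums[3:] selects indices [3, 4, 5, 6] (3->5, 4->13, 5->9, 6->1), giving [5, 13, 9, 1].

[5, 13, 9, 1]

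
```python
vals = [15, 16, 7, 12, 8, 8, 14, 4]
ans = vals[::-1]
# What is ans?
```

vals has length 8. The slice vals[::-1] selects indices [7, 6, 5, 4, 3, 2, 1, 0] (7->4, 6->14, 5->8, 4->8, 3->12, 2->7, 1->16, 0->15), giving [4, 14, 8, 8, 12, 7, 16, 15].

[4, 14, 8, 8, 12, 7, 16, 15]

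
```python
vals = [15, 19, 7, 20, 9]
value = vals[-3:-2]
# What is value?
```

vals has length 5. The slice vals[-3:-2] selects indices [2] (2->7), giving [7].

[7]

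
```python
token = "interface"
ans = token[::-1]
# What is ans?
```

token has length 9. The slice token[::-1] selects indices [8, 7, 6, 5, 4, 3, 2, 1, 0] (8->'e', 7->'c', 6->'a', 5->'f', 4->'r', 3->'e', 2->'t', 1->'n', 0->'i'), giving 'ecafretni'.

'ecafretni'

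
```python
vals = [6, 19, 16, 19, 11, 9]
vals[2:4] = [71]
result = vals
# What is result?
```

vals starts as [6, 19, 16, 19, 11, 9] (length 6). The slice vals[2:4] covers indices [2, 3] with values [16, 19]. Replacing that slice with [71] (different length) produces [6, 19, 71, 11, 9].

[6, 19, 71, 11, 9]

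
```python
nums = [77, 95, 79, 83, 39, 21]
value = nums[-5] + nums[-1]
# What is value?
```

nums has length 6. Negative index -5 maps to positive index 6 + (-5) = 1. nums[1] = 95.
nums has length 6. Negative index -1 maps to positive index 6 + (-1) = 5. nums[5] = 21.
Sum: 95 + 21 = 116.

116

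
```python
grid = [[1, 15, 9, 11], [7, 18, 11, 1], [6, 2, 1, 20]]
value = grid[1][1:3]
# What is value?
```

grid[1] = [7, 18, 11, 1]. grid[1] has length 4. The slice grid[1][1:3] selects indices [1, 2] (1->18, 2->11), giving [18, 11].

[18, 11]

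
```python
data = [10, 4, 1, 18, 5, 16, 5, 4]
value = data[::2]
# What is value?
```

data has length 8. The slice data[::2] selects indices [0, 2, 4, 6] (0->10, 2->1, 4->5, 6->5), giving [10, 1, 5, 5].

[10, 1, 5, 5]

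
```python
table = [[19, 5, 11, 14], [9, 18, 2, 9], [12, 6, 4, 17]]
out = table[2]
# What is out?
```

table has 3 rows. Row 2 is [12, 6, 4, 17].

[12, 6, 4, 17]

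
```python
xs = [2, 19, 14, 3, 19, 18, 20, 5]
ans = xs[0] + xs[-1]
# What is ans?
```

xs has length 8. xs[0] = 2.
xs has length 8. Negative index -1 maps to positive index 8 + (-1) = 7. xs[7] = 5.
Sum: 2 + 5 = 7.

7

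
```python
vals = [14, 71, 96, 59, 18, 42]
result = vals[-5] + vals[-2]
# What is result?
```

vals has length 6. Negative index -5 maps to positive index 6 + (-5) = 1. vals[1] = 71.
vals has length 6. Negative index -2 maps to positive index 6 + (-2) = 4. vals[4] = 18.
Sum: 71 + 18 = 89.

89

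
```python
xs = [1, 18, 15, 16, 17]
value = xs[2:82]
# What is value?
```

xs has length 5. The slice xs[2:82] selects indices [2, 3, 4] (2->15, 3->16, 4->17), giving [15, 16, 17].

[15, 16, 17]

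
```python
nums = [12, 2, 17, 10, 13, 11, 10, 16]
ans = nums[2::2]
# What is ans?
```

nums has length 8. The slice nums[2::2] selects indices [2, 4, 6] (2->17, 4->13, 6->10), giving [17, 13, 10].

[17, 13, 10]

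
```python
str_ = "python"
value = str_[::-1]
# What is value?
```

str_ has length 6. The slice str_[::-1] selects indices [5, 4, 3, 2, 1, 0] (5->'n', 4->'o', 3->'h', 2->'t', 1->'y', 0->'p'), giving 'nohtyp'.

'nohtyp'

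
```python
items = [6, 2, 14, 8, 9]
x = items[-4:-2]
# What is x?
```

items has length 5. The slice items[-4:-2] selects indices [1, 2] (1->2, 2->14), giving [2, 14].

[2, 14]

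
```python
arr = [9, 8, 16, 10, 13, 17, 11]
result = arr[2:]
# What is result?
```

arr has length 7. The slice arr[2:] selects indices [2, 3, 4, 5, 6] (2->16, 3->10, 4->13, 5->17, 6->11), giving [16, 10, 13, 17, 11].

[16, 10, 13, 17, 11]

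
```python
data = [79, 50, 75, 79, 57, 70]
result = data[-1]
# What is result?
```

data has length 6. Negative index -1 maps to positive index 6 + (-1) = 5. data[5] = 70.

70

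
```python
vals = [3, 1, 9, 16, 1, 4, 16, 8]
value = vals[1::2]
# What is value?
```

vals has length 8. The slice vals[1::2] selects indices [1, 3, 5, 7] (1->1, 3->16, 5->4, 7->8), giving [1, 16, 4, 8].

[1, 16, 4, 8]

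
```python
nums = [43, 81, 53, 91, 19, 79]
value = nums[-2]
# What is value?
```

nums has length 6. Negative index -2 maps to positive index 6 + (-2) = 4. nums[4] = 19.

19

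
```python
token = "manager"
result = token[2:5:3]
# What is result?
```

token has length 7. The slice token[2:5:3] selects indices [2] (2->'n'), giving 'n'.

'n'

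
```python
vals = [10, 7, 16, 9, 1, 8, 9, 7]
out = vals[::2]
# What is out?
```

vals has length 8. The slice vals[::2] selects indices [0, 2, 4, 6] (0->10, 2->16, 4->1, 6->9), giving [10, 16, 1, 9].

[10, 16, 1, 9]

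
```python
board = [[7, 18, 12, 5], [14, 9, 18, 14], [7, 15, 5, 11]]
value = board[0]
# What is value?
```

board has 3 rows. Row 0 is [7, 18, 12, 5].

[7, 18, 12, 5]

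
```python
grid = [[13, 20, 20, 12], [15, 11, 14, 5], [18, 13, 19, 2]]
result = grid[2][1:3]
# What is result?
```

grid[2] = [18, 13, 19, 2]. grid[2] has length 4. The slice grid[2][1:3] selects indices [1, 2] (1->13, 2->19), giving [13, 19].

[13, 19]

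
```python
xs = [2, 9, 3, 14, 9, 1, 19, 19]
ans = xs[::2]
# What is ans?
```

xs has length 8. The slice xs[::2] selects indices [0, 2, 4, 6] (0->2, 2->3, 4->9, 6->19), giving [2, 3, 9, 19].

[2, 3, 9, 19]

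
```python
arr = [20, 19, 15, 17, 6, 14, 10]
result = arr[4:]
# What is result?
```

arr has length 7. The slice arr[4:] selects indices [4, 5, 6] (4->6, 5->14, 6->10), giving [6, 14, 10].

[6, 14, 10]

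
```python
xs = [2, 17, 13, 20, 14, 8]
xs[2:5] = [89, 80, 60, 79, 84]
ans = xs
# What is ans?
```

xs starts as [2, 17, 13, 20, 14, 8] (length 6). The slice xs[2:5] covers indices [2, 3, 4] with values [13, 20, 14]. Replacing that slice with [89, 80, 60, 79, 84] (different length) produces [2, 17, 89, 80, 60, 79, 84, 8].

[2, 17, 89, 80, 60, 79, 84, 8]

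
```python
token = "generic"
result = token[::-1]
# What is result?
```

token has length 7. The slice token[::-1] selects indices [6, 5, 4, 3, 2, 1, 0] (6->'c', 5->'i', 4->'r', 3->'e', 2->'n', 1->'e', 0->'g'), giving 'cireneg'.

'cireneg'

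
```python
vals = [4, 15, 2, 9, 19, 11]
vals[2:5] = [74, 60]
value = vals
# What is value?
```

vals starts as [4, 15, 2, 9, 19, 11] (length 6). The slice vals[2:5] covers indices [2, 3, 4] with values [2, 9, 19]. Replacing that slice with [74, 60] (different length) produces [4, 15, 74, 60, 11].

[4, 15, 74, 60, 11]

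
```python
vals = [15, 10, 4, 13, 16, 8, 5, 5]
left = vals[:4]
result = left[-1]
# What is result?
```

vals has length 8. The slice vals[:4] selects indices [0, 1, 2, 3] (0->15, 1->10, 2->4, 3->13), giving [15, 10, 4, 13]. So left = [15, 10, 4, 13]. Then left[-1] = 13.

13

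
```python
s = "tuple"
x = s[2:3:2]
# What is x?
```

s has length 5. The slice s[2:3:2] selects indices [2] (2->'p'), giving 'p'.

'p'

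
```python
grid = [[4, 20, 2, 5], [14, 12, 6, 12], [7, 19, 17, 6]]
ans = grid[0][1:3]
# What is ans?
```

grid[0] = [4, 20, 2, 5]. grid[0] has length 4. The slice grid[0][1:3] selects indices [1, 2] (1->20, 2->2), giving [20, 2].

[20, 2]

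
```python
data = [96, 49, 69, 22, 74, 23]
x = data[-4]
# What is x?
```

data has length 6. Negative index -4 maps to positive index 6 + (-4) = 2. data[2] = 69.

69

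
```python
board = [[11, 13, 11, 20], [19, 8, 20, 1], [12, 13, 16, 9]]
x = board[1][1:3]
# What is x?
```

board[1] = [19, 8, 20, 1]. board[1] has length 4. The slice board[1][1:3] selects indices [1, 2] (1->8, 2->20), giving [8, 20].

[8, 20]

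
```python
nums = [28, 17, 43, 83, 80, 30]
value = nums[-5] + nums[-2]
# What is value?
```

nums has length 6. Negative index -5 maps to positive index 6 + (-5) = 1. nums[1] = 17.
nums has length 6. Negative index -2 maps to positive index 6 + (-2) = 4. nums[4] = 80.
Sum: 17 + 80 = 97.

97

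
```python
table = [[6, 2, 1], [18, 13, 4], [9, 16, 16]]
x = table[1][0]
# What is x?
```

table[1] = [18, 13, 4]. Taking column 0 of that row yields 18.

18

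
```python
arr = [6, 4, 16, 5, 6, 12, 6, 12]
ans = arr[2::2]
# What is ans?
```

arr has length 8. The slice arr[2::2] selects indices [2, 4, 6] (2->16, 4->6, 6->6), giving [16, 6, 6].

[16, 6, 6]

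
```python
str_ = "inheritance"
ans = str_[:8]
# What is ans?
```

str_ has length 11. The slice str_[:8] selects indices [0, 1, 2, 3, 4, 5, 6, 7] (0->'i', 1->'n', 2->'h', 3->'e', 4->'r', 5->'i', 6->'t', 7->'a'), giving 'inherita'.

'inherita'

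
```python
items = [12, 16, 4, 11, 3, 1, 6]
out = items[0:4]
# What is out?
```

items has length 7. The slice items[0:4] selects indices [0, 1, 2, 3] (0->12, 1->16, 2->4, 3->11), giving [12, 16, 4, 11].

[12, 16, 4, 11]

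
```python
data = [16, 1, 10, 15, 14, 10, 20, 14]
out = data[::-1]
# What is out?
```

data has length 8. The slice data[::-1] selects indices [7, 6, 5, 4, 3, 2, 1, 0] (7->14, 6->20, 5->10, 4->14, 3->15, 2->10, 1->1, 0->16), giving [14, 20, 10, 14, 15, 10, 1, 16].

[14, 20, 10, 14, 15, 10, 1, 16]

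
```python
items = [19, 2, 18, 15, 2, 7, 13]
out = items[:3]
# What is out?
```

items has length 7. The slice items[:3] selects indices [0, 1, 2] (0->19, 1->2, 2->18), giving [19, 2, 18].

[19, 2, 18]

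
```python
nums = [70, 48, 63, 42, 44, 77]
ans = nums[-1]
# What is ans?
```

nums has length 6. Negative index -1 maps to positive index 6 + (-1) = 5. nums[5] = 77.

77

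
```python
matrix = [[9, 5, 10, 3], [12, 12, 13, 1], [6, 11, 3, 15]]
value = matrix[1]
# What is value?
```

matrix has 3 rows. Row 1 is [12, 12, 13, 1].

[12, 12, 13, 1]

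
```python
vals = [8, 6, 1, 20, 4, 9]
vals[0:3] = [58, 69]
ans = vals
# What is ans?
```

vals starts as [8, 6, 1, 20, 4, 9] (length 6). The slice vals[0:3] covers indices [0, 1, 2] with values [8, 6, 1]. Replacing that slice with [58, 69] (different length) produces [58, 69, 20, 4, 9].

[58, 69, 20, 4, 9]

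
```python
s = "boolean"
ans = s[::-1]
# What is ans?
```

s has length 7. The slice s[::-1] selects indices [6, 5, 4, 3, 2, 1, 0] (6->'n', 5->'a', 4->'e', 3->'l', 2->'o', 1->'o', 0->'b'), giving 'naeloob'.

'naeloob'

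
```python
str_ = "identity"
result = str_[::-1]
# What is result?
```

str_ has length 8. The slice str_[::-1] selects indices [7, 6, 5, 4, 3, 2, 1, 0] (7->'y', 6->'t', 5->'i', 4->'t', 3->'n', 2->'e', 1->'d', 0->'i'), giving 'ytitnedi'.

'ytitnedi'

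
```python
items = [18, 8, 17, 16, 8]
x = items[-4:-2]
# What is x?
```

items has length 5. The slice items[-4:-2] selects indices [1, 2] (1->8, 2->17), giving [8, 17].

[8, 17]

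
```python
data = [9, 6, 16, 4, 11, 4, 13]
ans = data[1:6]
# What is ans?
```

data has length 7. The slice data[1:6] selects indices [1, 2, 3, 4, 5] (1->6, 2->16, 3->4, 4->11, 5->4), giving [6, 16, 4, 11, 4].

[6, 16, 4, 11, 4]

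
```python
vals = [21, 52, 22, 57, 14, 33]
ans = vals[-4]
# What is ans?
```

vals has length 6. Negative index -4 maps to positive index 6 + (-4) = 2. vals[2] = 22.

22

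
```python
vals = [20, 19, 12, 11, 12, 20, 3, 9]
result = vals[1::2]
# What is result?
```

vals has length 8. The slice vals[1::2] selects indices [1, 3, 5, 7] (1->19, 3->11, 5->20, 7->9), giving [19, 11, 20, 9].

[19, 11, 20, 9]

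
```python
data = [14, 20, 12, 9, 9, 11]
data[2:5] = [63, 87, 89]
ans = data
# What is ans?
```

data starts as [14, 20, 12, 9, 9, 11] (length 6). The slice data[2:5] covers indices [2, 3, 4] with values [12, 9, 9]. Replacing that slice with [63, 87, 89] (same length) produces [14, 20, 63, 87, 89, 11].

[14, 20, 63, 87, 89, 11]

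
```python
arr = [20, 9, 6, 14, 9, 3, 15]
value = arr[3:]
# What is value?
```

arr has length 7. The slice arr[3:] selects indices [3, 4, 5, 6] (3->14, 4->9, 5->3, 6->15), giving [14, 9, 3, 15].

[14, 9, 3, 15]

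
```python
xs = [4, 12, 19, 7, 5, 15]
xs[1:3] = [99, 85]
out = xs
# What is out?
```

xs starts as [4, 12, 19, 7, 5, 15] (length 6). The slice xs[1:3] covers indices [1, 2] with values [12, 19]. Replacing that slice with [99, 85] (same length) produces [4, 99, 85, 7, 5, 15].

[4, 99, 85, 7, 5, 15]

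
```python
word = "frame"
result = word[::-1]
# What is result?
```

word has length 5. The slice word[::-1] selects indices [4, 3, 2, 1, 0] (4->'e', 3->'m', 2->'a', 1->'r', 0->'f'), giving 'emarf'.

'emarf'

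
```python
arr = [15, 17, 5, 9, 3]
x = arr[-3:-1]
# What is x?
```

arr has length 5. The slice arr[-3:-1] selects indices [2, 3] (2->5, 3->9), giving [5, 9].

[5, 9]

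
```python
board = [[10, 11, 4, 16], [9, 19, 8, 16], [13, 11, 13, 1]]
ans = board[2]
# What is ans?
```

board has 3 rows. Row 2 is [13, 11, 13, 1].

[13, 11, 13, 1]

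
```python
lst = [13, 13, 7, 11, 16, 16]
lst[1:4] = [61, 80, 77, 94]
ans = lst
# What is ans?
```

lst starts as [13, 13, 7, 11, 16, 16] (length 6). The slice lst[1:4] covers indices [1, 2, 3] with values [13, 7, 11]. Replacing that slice with [61, 80, 77, 94] (different length) produces [13, 61, 80, 77, 94, 16, 16].

[13, 61, 80, 77, 94, 16, 16]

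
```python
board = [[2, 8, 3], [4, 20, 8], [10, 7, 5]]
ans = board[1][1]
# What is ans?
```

board[1] = [4, 20, 8]. Taking column 1 of that row yields 20.

20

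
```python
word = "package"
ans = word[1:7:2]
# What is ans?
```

word has length 7. The slice word[1:7:2] selects indices [1, 3, 5] (1->'a', 3->'k', 5->'g'), giving 'akg'.

'akg'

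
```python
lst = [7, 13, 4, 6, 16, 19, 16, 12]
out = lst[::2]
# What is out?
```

lst has length 8. The slice lst[::2] selects indices [0, 2, 4, 6] (0->7, 2->4, 4->16, 6->16), giving [7, 4, 16, 16].

[7, 4, 16, 16]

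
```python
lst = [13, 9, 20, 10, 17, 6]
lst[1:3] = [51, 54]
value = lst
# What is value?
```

lst starts as [13, 9, 20, 10, 17, 6] (length 6). The slice lst[1:3] covers indices [1, 2] with values [9, 20]. Replacing that slice with [51, 54] (same length) produces [13, 51, 54, 10, 17, 6].

[13, 51, 54, 10, 17, 6]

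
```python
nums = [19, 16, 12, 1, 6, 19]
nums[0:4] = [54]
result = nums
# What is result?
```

nums starts as [19, 16, 12, 1, 6, 19] (length 6). The slice nums[0:4] covers indices [0, 1, 2, 3] with values [19, 16, 12, 1]. Replacing that slice with [54] (different length) produces [54, 6, 19].

[54, 6, 19]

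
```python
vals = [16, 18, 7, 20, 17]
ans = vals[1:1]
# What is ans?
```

vals has length 5. The slice vals[1:1] resolves to an empty index range, so the result is [].

[]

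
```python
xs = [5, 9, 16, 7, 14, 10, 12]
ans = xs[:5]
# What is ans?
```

xs has length 7. The slice xs[:5] selects indices [0, 1, 2, 3, 4] (0->5, 1->9, 2->16, 3->7, 4->14), giving [5, 9, 16, 7, 14].

[5, 9, 16, 7, 14]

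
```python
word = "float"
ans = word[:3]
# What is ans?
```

word has length 5. The slice word[:3] selects indices [0, 1, 2] (0->'f', 1->'l', 2->'o'), giving 'flo'.

'flo'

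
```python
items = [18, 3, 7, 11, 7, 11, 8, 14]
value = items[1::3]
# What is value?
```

items has length 8. The slice items[1::3] selects indices [1, 4, 7] (1->3, 4->7, 7->14), giving [3, 7, 14].

[3, 7, 14]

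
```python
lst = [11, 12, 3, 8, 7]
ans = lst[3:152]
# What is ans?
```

lst has length 5. The slice lst[3:152] selects indices [3, 4] (3->8, 4->7), giving [8, 7].

[8, 7]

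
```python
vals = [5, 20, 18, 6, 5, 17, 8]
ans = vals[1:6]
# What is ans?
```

vals has length 7. The slice vals[1:6] selects indices [1, 2, 3, 4, 5] (1->20, 2->18, 3->6, 4->5, 5->17), giving [20, 18, 6, 5, 17].

[20, 18, 6, 5, 17]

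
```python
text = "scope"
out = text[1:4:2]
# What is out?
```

text has length 5. The slice text[1:4:2] selects indices [1, 3] (1->'c', 3->'p'), giving 'cp'.

'cp'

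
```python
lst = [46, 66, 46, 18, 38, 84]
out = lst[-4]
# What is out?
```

lst has length 6. Negative index -4 maps to positive index 6 + (-4) = 2. lst[2] = 46.

46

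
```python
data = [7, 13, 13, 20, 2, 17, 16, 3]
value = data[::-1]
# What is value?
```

data has length 8. The slice data[::-1] selects indices [7, 6, 5, 4, 3, 2, 1, 0] (7->3, 6->16, 5->17, 4->2, 3->20, 2->13, 1->13, 0->7), giving [3, 16, 17, 2, 20, 13, 13, 7].

[3, 16, 17, 2, 20, 13, 13, 7]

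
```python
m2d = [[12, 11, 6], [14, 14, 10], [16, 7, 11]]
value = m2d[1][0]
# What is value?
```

m2d[1] = [14, 14, 10]. Taking column 0 of that row yields 14.

14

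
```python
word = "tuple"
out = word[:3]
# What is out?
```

word has length 5. The slice word[:3] selects indices [0, 1, 2] (0->'t', 1->'u', 2->'p'), giving 'tup'.

'tup'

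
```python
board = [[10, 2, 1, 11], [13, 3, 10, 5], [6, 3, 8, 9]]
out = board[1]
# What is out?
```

board has 3 rows. Row 1 is [13, 3, 10, 5].

[13, 3, 10, 5]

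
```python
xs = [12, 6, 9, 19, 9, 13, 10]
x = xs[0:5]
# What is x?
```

xs has length 7. The slice xs[0:5] selects indices [0, 1, 2, 3, 4] (0->12, 1->6, 2->9, 3->19, 4->9), giving [12, 6, 9, 19, 9].

[12, 6, 9, 19, 9]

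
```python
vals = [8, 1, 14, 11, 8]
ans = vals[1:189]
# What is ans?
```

vals has length 5. The slice vals[1:189] selects indices [1, 2, 3, 4] (1->1, 2->14, 3->11, 4->8), giving [1, 14, 11, 8].

[1, 14, 11, 8]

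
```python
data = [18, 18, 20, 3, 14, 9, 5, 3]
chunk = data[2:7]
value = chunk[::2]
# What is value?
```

data has length 8. The slice data[2:7] selects indices [2, 3, 4, 5, 6] (2->20, 3->3, 4->14, 5->9, 6->5), giving [20, 3, 14, 9, 5]. So chunk = [20, 3, 14, 9, 5]. chunk has length 5. The slice chunk[::2] selects indices [0, 2, 4] (0->20, 2->14, 4->5), giving [20, 14, 5].

[20, 14, 5]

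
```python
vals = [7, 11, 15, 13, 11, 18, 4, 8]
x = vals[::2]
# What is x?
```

vals has length 8. The slice vals[::2] selects indices [0, 2, 4, 6] (0->7, 2->15, 4->11, 6->4), giving [7, 15, 11, 4].

[7, 15, 11, 4]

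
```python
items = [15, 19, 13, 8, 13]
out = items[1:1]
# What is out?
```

items has length 5. The slice items[1:1] resolves to an empty index range, so the result is [].

[]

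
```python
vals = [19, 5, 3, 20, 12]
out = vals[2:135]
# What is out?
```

vals has length 5. The slice vals[2:135] selects indices [2, 3, 4] (2->3, 3->20, 4->12), giving [3, 20, 12].

[3, 20, 12]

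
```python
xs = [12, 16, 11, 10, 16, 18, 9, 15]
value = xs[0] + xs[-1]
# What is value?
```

xs has length 8. xs[0] = 12.
xs has length 8. Negative index -1 maps to positive index 8 + (-1) = 7. xs[7] = 15.
Sum: 12 + 15 = 27.

27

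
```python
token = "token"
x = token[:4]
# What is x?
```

token has length 5. The slice token[:4] selects indices [0, 1, 2, 3] (0->'t', 1->'o', 2->'k', 3->'e'), giving 'toke'.

'toke'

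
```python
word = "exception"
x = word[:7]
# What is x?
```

word has length 9. The slice word[:7] selects indices [0, 1, 2, 3, 4, 5, 6] (0->'e', 1->'x', 2->'c', 3->'e', 4->'p', 5->'t', 6->'i'), giving 'excepti'.

'excepti'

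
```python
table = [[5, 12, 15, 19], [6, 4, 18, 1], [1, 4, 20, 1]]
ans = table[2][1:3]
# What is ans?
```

table[2] = [1, 4, 20, 1]. table[2] has length 4. The slice table[2][1:3] selects indices [1, 2] (1->4, 2->20), giving [4, 20].

[4, 20]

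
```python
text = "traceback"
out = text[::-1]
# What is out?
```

text has length 9. The slice text[::-1] selects indices [8, 7, 6, 5, 4, 3, 2, 1, 0] (8->'k', 7->'c', 6->'a', 5->'b', 4->'e', 3->'c', 2->'a', 1->'r', 0->'t'), giving 'kcabecart'.

'kcabecart'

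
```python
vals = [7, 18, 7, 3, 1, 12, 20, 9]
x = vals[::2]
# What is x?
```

vals has length 8. The slice vals[::2] selects indices [0, 2, 4, 6] (0->7, 2->7, 4->1, 6->20), giving [7, 7, 1, 20].

[7, 7, 1, 20]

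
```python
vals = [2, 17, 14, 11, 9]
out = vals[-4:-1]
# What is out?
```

vals has length 5. The slice vals[-4:-1] selects indices [1, 2, 3] (1->17, 2->14, 3->11), giving [17, 14, 11].

[17, 14, 11]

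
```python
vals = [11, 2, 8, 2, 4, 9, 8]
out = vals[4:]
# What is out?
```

vals has length 7. The slice vals[4:] selects indices [4, 5, 6] (4->4, 5->9, 6->8), giving [4, 9, 8].

[4, 9, 8]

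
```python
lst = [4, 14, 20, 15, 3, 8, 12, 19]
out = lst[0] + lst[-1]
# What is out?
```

lst has length 8. lst[0] = 4.
lst has length 8. Negative index -1 maps to positive index 8 + (-1) = 7. lst[7] = 19.
Sum: 4 + 19 = 23.

23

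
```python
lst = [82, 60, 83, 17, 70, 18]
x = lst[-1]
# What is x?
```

lst has length 6. Negative index -1 maps to positive index 6 + (-1) = 5. lst[5] = 18.

18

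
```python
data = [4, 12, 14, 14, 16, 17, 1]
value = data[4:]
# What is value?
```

data has length 7. The slice data[4:] selects indices [4, 5, 6] (4->16, 5->17, 6->1), giving [16, 17, 1].

[16, 17, 1]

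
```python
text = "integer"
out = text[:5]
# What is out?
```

text has length 7. The slice text[:5] selects indices [0, 1, 2, 3, 4] (0->'i', 1->'n', 2->'t', 3->'e', 4->'g'), giving 'integ'.

'integ'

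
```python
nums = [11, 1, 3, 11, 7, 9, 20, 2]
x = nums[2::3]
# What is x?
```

nums has length 8. The slice nums[2::3] selects indices [2, 5] (2->3, 5->9), giving [3, 9].

[3, 9]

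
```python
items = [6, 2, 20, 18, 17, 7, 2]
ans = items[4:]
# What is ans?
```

items has length 7. The slice items[4:] selects indices [4, 5, 6] (4->17, 5->7, 6->2), giving [17, 7, 2].

[17, 7, 2]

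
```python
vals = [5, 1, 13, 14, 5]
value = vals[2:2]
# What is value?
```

vals has length 5. The slice vals[2:2] resolves to an empty index range, so the result is [].

[]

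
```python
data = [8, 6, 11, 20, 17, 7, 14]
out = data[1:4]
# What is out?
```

data has length 7. The slice data[1:4] selects indices [1, 2, 3] (1->6, 2->11, 3->20), giving [6, 11, 20].

[6, 11, 20]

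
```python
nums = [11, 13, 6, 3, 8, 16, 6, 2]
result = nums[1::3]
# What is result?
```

nums has length 8. The slice nums[1::3] selects indices [1, 4, 7] (1->13, 4->8, 7->2), giving [13, 8, 2].

[13, 8, 2]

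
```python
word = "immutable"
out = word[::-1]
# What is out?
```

word has length 9. The slice word[::-1] selects indices [8, 7, 6, 5, 4, 3, 2, 1, 0] (8->'e', 7->'l', 6->'b', 5->'a', 4->'t', 3->'u', 2->'m', 1->'m', 0->'i'), giving 'elbatummi'.

'elbatummi'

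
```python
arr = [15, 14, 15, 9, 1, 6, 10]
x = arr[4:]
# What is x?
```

arr has length 7. The slice arr[4:] selects indices [4, 5, 6] (4->1, 5->6, 6->10), giving [1, 6, 10].

[1, 6, 10]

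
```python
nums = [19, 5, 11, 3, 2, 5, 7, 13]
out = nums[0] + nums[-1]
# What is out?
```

nums has length 8. nums[0] = 19.
nums has length 8. Negative index -1 maps to positive index 8 + (-1) = 7. nums[7] = 13.
Sum: 19 + 13 = 32.

32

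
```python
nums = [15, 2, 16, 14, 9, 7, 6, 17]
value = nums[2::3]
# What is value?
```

nums has length 8. The slice nums[2::3] selects indices [2, 5] (2->16, 5->7), giving [16, 7].

[16, 7]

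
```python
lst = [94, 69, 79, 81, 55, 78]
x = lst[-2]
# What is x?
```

lst has length 6. Negative index -2 maps to positive index 6 + (-2) = 4. lst[4] = 55.

55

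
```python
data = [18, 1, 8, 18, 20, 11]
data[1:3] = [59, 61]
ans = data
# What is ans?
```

data starts as [18, 1, 8, 18, 20, 11] (length 6). The slice data[1:3] covers indices [1, 2] with values [1, 8]. Replacing that slice with [59, 61] (same length) produces [18, 59, 61, 18, 20, 11].

[18, 59, 61, 18, 20, 11]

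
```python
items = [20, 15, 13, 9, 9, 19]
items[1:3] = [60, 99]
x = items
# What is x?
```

items starts as [20, 15, 13, 9, 9, 19] (length 6). The slice items[1:3] covers indices [1, 2] with values [15, 13]. Replacing that slice with [60, 99] (same length) produces [20, 60, 99, 9, 9, 19].

[20, 60, 99, 9, 9, 19]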